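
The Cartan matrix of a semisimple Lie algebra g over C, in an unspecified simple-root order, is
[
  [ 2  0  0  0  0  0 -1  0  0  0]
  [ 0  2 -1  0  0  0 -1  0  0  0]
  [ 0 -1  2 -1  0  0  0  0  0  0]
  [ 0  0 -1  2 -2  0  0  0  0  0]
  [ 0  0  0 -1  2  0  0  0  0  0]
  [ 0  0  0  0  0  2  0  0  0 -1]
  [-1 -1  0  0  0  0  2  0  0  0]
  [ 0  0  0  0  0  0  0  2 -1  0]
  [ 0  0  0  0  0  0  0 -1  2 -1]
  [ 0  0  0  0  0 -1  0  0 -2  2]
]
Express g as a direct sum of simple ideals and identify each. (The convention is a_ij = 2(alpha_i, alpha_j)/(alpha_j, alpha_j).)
The diagram associated to this matrix has two connected components: the simple roots {alpha_1, alpha_2, alpha_3, alpha_4, alpha_5, alpha_7} form a chain of 6 nodes with a double edge at one end; the terminal node there is the unique short simple root (B_6), and {alpha_6, alpha_8, alpha_9, alpha_10} form a chain of 4 nodes with a double edge between the middle two (F_4). A semisimple Lie algebra decomposes uniquely as the direct sum of simple ideals, one per connected component of its Dynkin diagram, so g ≅ B_6 ⊕ F_4 (dimension 78 + 52 = 130).

B6 ⊕ F4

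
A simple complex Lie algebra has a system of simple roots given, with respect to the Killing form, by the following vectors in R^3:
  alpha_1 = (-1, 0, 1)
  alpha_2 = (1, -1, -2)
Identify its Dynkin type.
Compute the Cartan integers a_ij = 2(alpha_i, alpha_j)/(alpha_j, alpha_j); the resulting 2x2 Cartan matrix is
[[2, -1], [-3, 2]].
The roots have two lengths (squared-length ratio 3:1); the short ones are alpha_{1}. The associated Dynkin diagram is two nodes joined by a triple edge (G_2), so the type is G_2.

type G_2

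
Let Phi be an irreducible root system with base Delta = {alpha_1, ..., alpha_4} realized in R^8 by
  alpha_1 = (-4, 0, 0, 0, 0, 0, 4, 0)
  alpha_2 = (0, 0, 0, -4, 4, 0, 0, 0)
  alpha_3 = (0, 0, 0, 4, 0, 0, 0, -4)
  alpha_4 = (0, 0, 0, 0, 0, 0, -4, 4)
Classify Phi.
Compute the Cartan integers a_ij = 2(alpha_i, alpha_j)/(alpha_j, alpha_j); the resulting 4x4 Cartan matrix is
[[2, 0, 0, -1], [0, 2, -1, 0], [0, -1, 2, -1], [-1, 0, -1, 2]].
All simple roots have the same length, so the diagram is simply laced. The associated Dynkin diagram is a chain of 4 nodes with single edges (A_4), so the type is A_4 (the algebra sl(5)).

A_4 (sl(5))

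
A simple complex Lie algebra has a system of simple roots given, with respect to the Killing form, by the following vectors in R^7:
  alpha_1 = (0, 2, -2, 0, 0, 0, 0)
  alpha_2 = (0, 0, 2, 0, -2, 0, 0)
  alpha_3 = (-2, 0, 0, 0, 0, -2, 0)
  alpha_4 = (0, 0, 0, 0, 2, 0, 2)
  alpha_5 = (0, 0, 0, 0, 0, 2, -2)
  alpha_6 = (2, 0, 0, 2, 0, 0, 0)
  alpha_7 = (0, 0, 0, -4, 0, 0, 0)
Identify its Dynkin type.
Compute the Cartan integers a_ij = 2(alpha_i, alpha_j)/(alpha_j, alpha_j); the resulting 7x7 Cartan matrix is
[[2, -1, 0, 0, 0, 0, 0], [-1, 2, 0, -1, 0, 0, 0], [0, 0, 2, 0, -1, -1, 0], [0, -1, 0, 2, -1, 0, 0], [0, 0, -1, -1, 2, 0, 0], [0, 0, -1, 0, 0, 2, -1], [0, 0, 0, 0, 0, -2, 2]].
The roots have two lengths (squared-length ratio 2:1); the short ones are alpha_{1,2,3,4,5,6}. The associated Dynkin diagram is a chain of 7 nodes with a double edge at one end; the terminal node there is the unique long simple root (C_7), so the type is C_7 (the algebra sp(14)).

C_7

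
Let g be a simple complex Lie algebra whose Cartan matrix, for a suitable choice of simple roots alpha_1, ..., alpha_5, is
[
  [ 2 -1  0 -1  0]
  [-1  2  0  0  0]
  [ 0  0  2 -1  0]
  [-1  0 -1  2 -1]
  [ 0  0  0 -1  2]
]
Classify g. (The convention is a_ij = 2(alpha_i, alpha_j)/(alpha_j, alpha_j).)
D_5 (so(10))

The matrix has rank 5 with 2's on the diagonal. Reading the off-diagonal entries as Dynkin edges (a single edge where a_ij = a_ji = -1; a double or triple edge where a_ij * a_ji = 2 or 3), the diagram is a chain of 3 nodes with a fork of two nodes at one end (D_5). One simple-root ordering that puts it in standard form is (alpha_2, alpha_1, alpha_4, alpha_3, alpha_5). So the algebra is type D_5, i.e. so(10).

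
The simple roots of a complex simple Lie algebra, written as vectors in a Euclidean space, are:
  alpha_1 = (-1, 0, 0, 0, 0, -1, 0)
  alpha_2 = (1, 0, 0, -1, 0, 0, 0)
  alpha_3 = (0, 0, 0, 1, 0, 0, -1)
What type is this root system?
Compute the Cartan integers a_ij = 2(alpha_i, alpha_j)/(alpha_j, alpha_j); the resulting 3x3 Cartan matrix is
[[2, -1, 0], [-1, 2, -1], [0, -1, 2]].
All simple roots have the same length, so the diagram is simply laced. The associated Dynkin diagram is a chain of 3 nodes with single edges (A_3), so the type is A_3 (the algebra sl(4)).

type A_3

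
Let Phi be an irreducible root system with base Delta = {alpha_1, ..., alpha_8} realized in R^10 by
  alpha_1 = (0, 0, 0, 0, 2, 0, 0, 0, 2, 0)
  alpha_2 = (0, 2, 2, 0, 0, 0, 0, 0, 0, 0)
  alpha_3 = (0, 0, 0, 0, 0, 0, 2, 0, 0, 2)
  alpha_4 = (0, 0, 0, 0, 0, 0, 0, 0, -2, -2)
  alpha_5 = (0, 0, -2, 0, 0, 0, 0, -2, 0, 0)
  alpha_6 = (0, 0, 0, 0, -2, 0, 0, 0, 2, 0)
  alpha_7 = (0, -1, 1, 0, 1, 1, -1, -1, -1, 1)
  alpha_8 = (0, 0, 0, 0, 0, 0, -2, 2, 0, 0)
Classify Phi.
E_8

Compute the Cartan integers a_ij = 2(alpha_i, alpha_j)/(alpha_j, alpha_j); the resulting 8x8 Cartan matrix is
[[2, 0, 0, -1, 0, 0, 0, 0], [0, 2, 0, 0, -1, 0, 0, 0], [0, 0, 2, -1, 0, 0, 0, -1], [-1, 0, -1, 2, 0, -1, 0, 0], [0, -1, 0, 0, 2, 0, 0, -1], [0, 0, 0, -1, 0, 2, -1, 0], [0, 0, 0, 0, 0, -1, 2, 0], [0, 0, -1, 0, -1, 0, 0, 2]].
All simple roots have the same length, so the diagram is simply laced. The associated Dynkin diagram is a chain of 7 nodes with one extra node attached to the third node from one end (E_8), so the type is E_8.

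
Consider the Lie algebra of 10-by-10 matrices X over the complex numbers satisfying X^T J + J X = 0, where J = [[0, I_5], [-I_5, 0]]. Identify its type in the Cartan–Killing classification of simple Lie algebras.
C_5 (sp(10))

This is sp(10), which has dimension 10(10+1)/2 = 55 and rank 10/2 = 5. In the classification of classical Lie algebras, the symplectic algebra sp(2n) has type C_n; here n = 5, so the Dynkin diagram is a chain of 5 nodes with a double edge at one end; the terminal node there is the unique long simple root (C_5). Hence the type is C_5.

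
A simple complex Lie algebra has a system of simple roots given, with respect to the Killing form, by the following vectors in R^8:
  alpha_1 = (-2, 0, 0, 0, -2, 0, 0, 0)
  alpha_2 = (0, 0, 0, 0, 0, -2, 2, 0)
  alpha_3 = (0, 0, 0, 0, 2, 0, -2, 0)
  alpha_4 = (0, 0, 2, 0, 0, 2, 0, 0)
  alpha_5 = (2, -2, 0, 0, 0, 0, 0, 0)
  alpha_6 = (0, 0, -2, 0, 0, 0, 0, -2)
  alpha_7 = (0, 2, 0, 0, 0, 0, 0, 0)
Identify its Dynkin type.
B7

Compute the Cartan integers a_ij = 2(alpha_i, alpha_j)/(alpha_j, alpha_j); the resulting 7x7 Cartan matrix is
[[2, 0, -1, 0, -1, 0, 0], [0, 2, -1, -1, 0, 0, 0], [-1, -1, 2, 0, 0, 0, 0], [0, -1, 0, 2, 0, -1, 0], [-1, 0, 0, 0, 2, 0, -2], [0, 0, 0, -1, 0, 2, 0], [0, 0, 0, 0, -1, 0, 2]].
The roots have two lengths (squared-length ratio 2:1); the short ones are alpha_{7}. The associated Dynkin diagram is a chain of 7 nodes with a double edge at one end; the terminal node there is the unique short simple root (B_7), so the type is B_7 (the algebra so(15)).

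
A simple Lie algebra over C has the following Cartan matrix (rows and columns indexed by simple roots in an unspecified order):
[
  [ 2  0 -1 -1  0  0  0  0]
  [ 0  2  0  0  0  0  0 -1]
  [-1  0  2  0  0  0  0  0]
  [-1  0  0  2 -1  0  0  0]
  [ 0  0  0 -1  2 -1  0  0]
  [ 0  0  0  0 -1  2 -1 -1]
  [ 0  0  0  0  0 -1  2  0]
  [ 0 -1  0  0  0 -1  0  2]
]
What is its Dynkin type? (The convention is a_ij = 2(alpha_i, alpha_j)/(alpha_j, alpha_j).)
E_8

The matrix has rank 8 with 2's on the diagonal. Reading the off-diagonal entries as Dynkin edges (a single edge where a_ij = a_ji = -1; a double or triple edge where a_ij * a_ji = 2 or 3), the diagram is a chain of 7 nodes with one extra node attached to the third node from one end (E_8). One simple-root ordering that puts it in standard form is (alpha_2, alpha_7, alpha_8, alpha_6, alpha_5, alpha_4, alpha_1, alpha_3). So the algebra is type E_8.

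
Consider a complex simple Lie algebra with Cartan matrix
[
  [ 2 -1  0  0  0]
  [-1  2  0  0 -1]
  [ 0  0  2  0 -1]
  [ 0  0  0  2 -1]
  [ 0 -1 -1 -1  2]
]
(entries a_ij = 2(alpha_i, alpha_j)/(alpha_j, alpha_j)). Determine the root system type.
The matrix has rank 5 with 2's on the diagonal. Reading the off-diagonal entries as Dynkin edges (a single edge where a_ij = a_ji = -1; a double or triple edge where a_ij * a_ji = 2 or 3), the diagram is a chain of 3 nodes with a fork of two nodes at one end (D_5). One simple-root ordering that puts it in standard form is (alpha_1, alpha_2, alpha_5, alpha_4, alpha_3). So the algebra is type D_5, i.e. so(10).

type D_5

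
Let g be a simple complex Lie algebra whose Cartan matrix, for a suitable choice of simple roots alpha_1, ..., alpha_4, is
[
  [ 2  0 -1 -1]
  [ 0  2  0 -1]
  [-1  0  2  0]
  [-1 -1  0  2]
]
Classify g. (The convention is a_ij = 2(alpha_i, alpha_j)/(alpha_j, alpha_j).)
The matrix has rank 4 with 2's on the diagonal. Reading the off-diagonal entries as Dynkin edges (a single edge where a_ij = a_ji = -1; a double or triple edge where a_ij * a_ji = 2 or 3), the diagram is a chain of 4 nodes with single edges (A_4). One simple-root ordering that puts it in standard form is (alpha_2, alpha_4, alpha_1, alpha_3). So the algebra is type A_4, i.e. sl(5).

type A_4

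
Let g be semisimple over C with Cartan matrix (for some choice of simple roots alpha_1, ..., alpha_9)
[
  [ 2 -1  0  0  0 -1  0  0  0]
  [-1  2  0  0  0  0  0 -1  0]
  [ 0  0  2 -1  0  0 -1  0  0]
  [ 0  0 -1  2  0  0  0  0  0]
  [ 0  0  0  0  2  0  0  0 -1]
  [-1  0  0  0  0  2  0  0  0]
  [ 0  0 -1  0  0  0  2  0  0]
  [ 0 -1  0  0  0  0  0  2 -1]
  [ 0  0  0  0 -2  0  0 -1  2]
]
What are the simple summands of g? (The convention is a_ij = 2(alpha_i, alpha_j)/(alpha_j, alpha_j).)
A3 + B6

The diagram associated to this matrix has two connected components: the simple roots {alpha_3, alpha_4, alpha_7} form a chain of 3 nodes with single edges (A_3), and {alpha_1, alpha_2, alpha_5, alpha_6, alpha_8, alpha_9} form a chain of 6 nodes with a double edge at one end; the terminal node there is the unique short simple root (B_6). A semisimple Lie algebra decomposes uniquely as the direct sum of simple ideals, one per connected component of its Dynkin diagram, so g ≅ A_3 ⊕ B_6 (dimension 15 + 78 = 93).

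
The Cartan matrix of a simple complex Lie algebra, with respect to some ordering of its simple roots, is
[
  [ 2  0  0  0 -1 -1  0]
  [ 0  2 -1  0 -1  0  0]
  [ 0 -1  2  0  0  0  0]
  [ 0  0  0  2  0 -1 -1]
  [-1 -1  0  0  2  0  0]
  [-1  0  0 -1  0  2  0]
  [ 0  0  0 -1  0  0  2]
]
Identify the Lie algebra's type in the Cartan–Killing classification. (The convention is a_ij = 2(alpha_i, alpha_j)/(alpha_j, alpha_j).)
The matrix has rank 7 with 2's on the diagonal. Reading the off-diagonal entries as Dynkin edges (a single edge where a_ij = a_ji = -1; a double or triple edge where a_ij * a_ji = 2 or 3), the diagram is a chain of 7 nodes with single edges (A_7). One simple-root ordering that puts it in standard form is (alpha_7, alpha_4, alpha_6, alpha_1, alpha_5, alpha_2, alpha_3). So the algebra is type A_7, i.e. sl(8).

A_7 (sl(8))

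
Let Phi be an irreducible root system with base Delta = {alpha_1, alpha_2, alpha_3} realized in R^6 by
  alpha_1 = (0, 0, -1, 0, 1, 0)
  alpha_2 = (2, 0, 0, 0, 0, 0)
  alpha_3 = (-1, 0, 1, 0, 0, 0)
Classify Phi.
type C_3

Compute the Cartan integers a_ij = 2(alpha_i, alpha_j)/(alpha_j, alpha_j); the resulting 3x3 Cartan matrix is
[[2, 0, -1], [0, 2, -2], [-1, -1, 2]].
The roots have two lengths (squared-length ratio 2:1); the short ones are alpha_{1,3}. The associated Dynkin diagram is a chain of 3 nodes with a double edge at one end; the terminal node there is the unique long simple root (C_3), so the type is C_3 (the algebra sp(6)).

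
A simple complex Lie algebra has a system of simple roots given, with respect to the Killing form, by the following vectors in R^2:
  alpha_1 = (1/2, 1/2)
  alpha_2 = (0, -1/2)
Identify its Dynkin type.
Compute the Cartan integers a_ij = 2(alpha_i, alpha_j)/(alpha_j, alpha_j); the resulting 2x2 Cartan matrix is
[[2, -2], [-1, 2]].
The roots have two lengths (squared-length ratio 2:1); the short ones are alpha_{2}. The associated Dynkin diagram is a chain of 2 nodes with a double edge at one end; the terminal node there is the unique short simple root (B_2), so the type is B_2 (the algebra so(5)).

B2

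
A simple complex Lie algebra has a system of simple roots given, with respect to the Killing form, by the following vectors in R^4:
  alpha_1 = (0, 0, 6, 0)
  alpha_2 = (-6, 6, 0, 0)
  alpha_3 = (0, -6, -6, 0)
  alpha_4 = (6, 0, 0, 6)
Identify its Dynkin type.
Compute the Cartan integers a_ij = 2(alpha_i, alpha_j)/(alpha_j, alpha_j); the resulting 4x4 Cartan matrix is
[[2, 0, -1, 0], [0, 2, -1, -1], [-2, -1, 2, 0], [0, -1, 0, 2]].
The roots have two lengths (squared-length ratio 2:1); the short ones are alpha_{1}. The associated Dynkin diagram is a chain of 4 nodes with a double edge at one end; the terminal node there is the unique short simple root (B_4), so the type is B_4 (the algebra so(9)).

type B_4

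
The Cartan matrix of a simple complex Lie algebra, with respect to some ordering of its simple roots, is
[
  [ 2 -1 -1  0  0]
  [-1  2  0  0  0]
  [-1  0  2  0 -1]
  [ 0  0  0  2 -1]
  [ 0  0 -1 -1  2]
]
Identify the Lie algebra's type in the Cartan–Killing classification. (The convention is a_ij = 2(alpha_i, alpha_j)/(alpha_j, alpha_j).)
A5

The matrix has rank 5 with 2's on the diagonal. Reading the off-diagonal entries as Dynkin edges (a single edge where a_ij = a_ji = -1; a double or triple edge where a_ij * a_ji = 2 or 3), the diagram is a chain of 5 nodes with single edges (A_5). One simple-root ordering that puts it in standard form is (alpha_4, alpha_5, alpha_3, alpha_1, alpha_2). So the algebra is type A_5, i.e. sl(6).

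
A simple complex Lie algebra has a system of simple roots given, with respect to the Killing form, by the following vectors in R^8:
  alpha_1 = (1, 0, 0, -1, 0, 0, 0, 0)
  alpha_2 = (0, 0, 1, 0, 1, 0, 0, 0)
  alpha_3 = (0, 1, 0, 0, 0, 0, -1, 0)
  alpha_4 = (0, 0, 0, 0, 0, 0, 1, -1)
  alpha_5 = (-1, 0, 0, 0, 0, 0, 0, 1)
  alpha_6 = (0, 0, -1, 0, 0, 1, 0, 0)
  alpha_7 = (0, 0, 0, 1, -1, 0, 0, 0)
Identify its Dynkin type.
Compute the Cartan integers a_ij = 2(alpha_i, alpha_j)/(alpha_j, alpha_j); the resulting 7x7 Cartan matrix is
[[2, 0, 0, 0, -1, 0, -1], [0, 2, 0, 0, 0, -1, -1], [0, 0, 2, -1, 0, 0, 0], [0, 0, -1, 2, -1, 0, 0], [-1, 0, 0, -1, 2, 0, 0], [0, -1, 0, 0, 0, 2, 0], [-1, -1, 0, 0, 0, 0, 2]].
All simple roots have the same length, so the diagram is simply laced. The associated Dynkin diagram is a chain of 7 nodes with single edges (A_7), so the type is A_7 (the algebra sl(8)).

type A_7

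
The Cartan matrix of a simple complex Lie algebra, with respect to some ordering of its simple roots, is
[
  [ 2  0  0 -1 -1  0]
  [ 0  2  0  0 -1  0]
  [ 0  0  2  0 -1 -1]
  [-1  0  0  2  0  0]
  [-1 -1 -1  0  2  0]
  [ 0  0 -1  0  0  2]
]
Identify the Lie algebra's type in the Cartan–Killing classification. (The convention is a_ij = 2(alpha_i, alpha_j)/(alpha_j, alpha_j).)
The matrix has rank 6 with 2's on the diagonal. Reading the off-diagonal entries as Dynkin edges (a single edge where a_ij = a_ji = -1; a double or triple edge where a_ij * a_ji = 2 or 3), the diagram is a chain of 5 nodes with one extra node attached to the third node from one end (E_6). One simple-root ordering that puts it in standard form is (alpha_6, alpha_2, alpha_3, alpha_5, alpha_1, alpha_4). So the algebra is type E_6.

E6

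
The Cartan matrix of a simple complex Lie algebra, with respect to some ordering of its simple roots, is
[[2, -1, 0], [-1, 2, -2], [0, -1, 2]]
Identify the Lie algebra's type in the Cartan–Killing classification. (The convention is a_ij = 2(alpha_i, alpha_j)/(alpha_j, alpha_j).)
B_3

The matrix has rank 3 with 2's on the diagonal. Reading the off-diagonal entries as Dynkin edges (a single edge where a_ij = a_ji = -1; a double or triple edge where a_ij * a_ji = 2 or 3), the diagram is a chain of 3 nodes with a double edge at one end; the terminal node there is the unique short simple root (B_3). One simple-root ordering that puts it in standard form is (alpha_1, alpha_2, alpha_3). So the algebra is type B_3, i.e. so(7).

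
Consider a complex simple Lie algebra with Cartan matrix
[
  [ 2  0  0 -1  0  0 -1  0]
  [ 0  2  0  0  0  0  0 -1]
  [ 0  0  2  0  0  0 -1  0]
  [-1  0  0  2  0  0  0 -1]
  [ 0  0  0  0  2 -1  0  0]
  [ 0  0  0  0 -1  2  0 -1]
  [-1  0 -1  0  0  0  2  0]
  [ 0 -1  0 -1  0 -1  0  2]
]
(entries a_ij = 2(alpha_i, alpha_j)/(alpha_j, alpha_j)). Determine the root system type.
The matrix has rank 8 with 2's on the diagonal. Reading the off-diagonal entries as Dynkin edges (a single edge where a_ij = a_ji = -1; a double or triple edge where a_ij * a_ji = 2 or 3), the diagram is a chain of 7 nodes with one extra node attached to the third node from one end (E_8). One simple-root ordering that puts it in standard form is (alpha_5, alpha_2, alpha_6, alpha_8, alpha_4, alpha_1, alpha_7, alpha_3). So the algebra is type E_8.

type E_8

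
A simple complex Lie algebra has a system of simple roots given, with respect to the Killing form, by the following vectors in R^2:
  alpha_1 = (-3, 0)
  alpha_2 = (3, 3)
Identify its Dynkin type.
Compute the Cartan integers a_ij = 2(alpha_i, alpha_j)/(alpha_j, alpha_j); the resulting 2x2 Cartan matrix is
[[2, -1], [-2, 2]].
The roots have two lengths (squared-length ratio 2:1); the short ones are alpha_{1}. The associated Dynkin diagram is a chain of 2 nodes with a double edge at one end; the terminal node there is the unique short simple root (B_2), so the type is B_2 (the algebra so(5)).

B2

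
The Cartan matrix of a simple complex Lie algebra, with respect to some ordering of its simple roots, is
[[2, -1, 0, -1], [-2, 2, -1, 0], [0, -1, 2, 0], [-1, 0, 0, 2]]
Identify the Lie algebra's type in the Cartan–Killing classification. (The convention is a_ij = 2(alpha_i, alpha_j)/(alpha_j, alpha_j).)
F4

The matrix has rank 4 with 2's on the diagonal. Reading the off-diagonal entries as Dynkin edges (a single edge where a_ij = a_ji = -1; a double or triple edge where a_ij * a_ji = 2 or 3), the diagram is a chain of 4 nodes with a double edge between the middle two (F_4). One simple-root ordering that puts it in standard form is (alpha_3, alpha_2, alpha_1, alpha_4). So the algebra is type F_4.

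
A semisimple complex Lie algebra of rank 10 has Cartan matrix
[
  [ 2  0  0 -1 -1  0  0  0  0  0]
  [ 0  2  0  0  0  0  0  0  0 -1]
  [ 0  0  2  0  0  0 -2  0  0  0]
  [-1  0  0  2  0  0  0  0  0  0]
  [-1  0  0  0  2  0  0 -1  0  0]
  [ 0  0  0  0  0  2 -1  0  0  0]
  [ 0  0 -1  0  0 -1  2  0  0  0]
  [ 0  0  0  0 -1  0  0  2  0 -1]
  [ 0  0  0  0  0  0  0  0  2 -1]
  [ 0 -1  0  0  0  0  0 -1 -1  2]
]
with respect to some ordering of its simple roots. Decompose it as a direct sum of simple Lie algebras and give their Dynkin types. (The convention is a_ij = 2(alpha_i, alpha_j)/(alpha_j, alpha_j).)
The diagram associated to this matrix has two connected components: the simple roots {alpha_3, alpha_6, alpha_7} form a chain of 3 nodes with a double edge at one end; the terminal node there is the unique long simple root (C_3), and {alpha_1, alpha_2, alpha_4, alpha_5, alpha_8, alpha_9, alpha_10} form a chain of 5 nodes with a fork of two nodes at one end (D_7). A semisimple Lie algebra decomposes uniquely as the direct sum of simple ideals, one per connected component of its Dynkin diagram, so g ≅ C_3 ⊕ D_7 (dimension 21 + 91 = 112).

type C_3 ⊕ type D_7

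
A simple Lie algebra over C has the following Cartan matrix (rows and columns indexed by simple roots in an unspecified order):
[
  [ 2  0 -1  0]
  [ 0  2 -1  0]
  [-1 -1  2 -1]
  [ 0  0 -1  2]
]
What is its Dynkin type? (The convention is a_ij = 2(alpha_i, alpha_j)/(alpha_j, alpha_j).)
The matrix has rank 4 with 2's on the diagonal. Reading the off-diagonal entries as Dynkin edges (a single edge where a_ij = a_ji = -1; a double or triple edge where a_ij * a_ji = 2 or 3), the diagram is a chain of 2 nodes with a fork of two nodes at one end (D_4). One simple-root ordering that puts it in standard form is (alpha_4, alpha_3, alpha_1, alpha_2). So the algebra is type D_4, i.e. so(8).

type D_4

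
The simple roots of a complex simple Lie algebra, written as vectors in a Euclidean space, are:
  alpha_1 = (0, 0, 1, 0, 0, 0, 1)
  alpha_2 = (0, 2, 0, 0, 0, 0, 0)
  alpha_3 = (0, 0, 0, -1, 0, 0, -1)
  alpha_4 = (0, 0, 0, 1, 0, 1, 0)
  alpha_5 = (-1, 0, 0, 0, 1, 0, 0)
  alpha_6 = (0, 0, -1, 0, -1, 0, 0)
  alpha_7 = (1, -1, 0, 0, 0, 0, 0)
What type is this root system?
C_7

Compute the Cartan integers a_ij = 2(alpha_i, alpha_j)/(alpha_j, alpha_j); the resulting 7x7 Cartan matrix is
[[2, 0, -1, 0, 0, -1, 0], [0, 2, 0, 0, 0, 0, -2], [-1, 0, 2, -1, 0, 0, 0], [0, 0, -1, 2, 0, 0, 0], [0, 0, 0, 0, 2, -1, -1], [-1, 0, 0, 0, -1, 2, 0], [0, -1, 0, 0, -1, 0, 2]].
The roots have two lengths (squared-length ratio 2:1); the short ones are alpha_{1,3,4,5,6,7}. The associated Dynkin diagram is a chain of 7 nodes with a double edge at one end; the terminal node there is the unique long simple root (C_7), so the type is C_7 (the algebra sp(14)).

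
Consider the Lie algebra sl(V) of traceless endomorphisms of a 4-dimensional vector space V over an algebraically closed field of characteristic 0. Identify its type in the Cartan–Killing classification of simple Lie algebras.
This is sl(4), which has dimension 4^2 - 1 = 15 and rank 4 - 1 = 3 (a Cartan subalgebra is the diagonal traceless matrices). In the classification of classical Lie algebras, the special linear algebra sl(n+1) has type A_n; here n = 3, so the Dynkin diagram is a chain of 3 nodes with single edges (A_3). Hence the type is A_3.

A_3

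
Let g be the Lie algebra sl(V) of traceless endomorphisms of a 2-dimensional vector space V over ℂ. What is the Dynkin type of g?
A1

This is sl(2), which has dimension 2^2 - 1 = 3 and rank 2 - 1 = 1 (a Cartan subalgebra is the diagonal traceless matrices). In the classification of classical Lie algebras, the special linear algebra sl(n+1) has type A_n; here n = 1, so the Dynkin diagram is a chain of 1 nodes with single edges (A_1). Hence the type is A_1.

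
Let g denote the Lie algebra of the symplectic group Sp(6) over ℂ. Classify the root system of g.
C_3 (sp(6))

This is sp(6), which has dimension 6(6+1)/2 = 21 and rank 6/2 = 3. In the classification of classical Lie algebras, the symplectic algebra sp(2n) has type C_n; here n = 3, so the Dynkin diagram is a chain of 3 nodes with a double edge at one end; the terminal node there is the unique long simple root (C_3). Hence the type is C_3.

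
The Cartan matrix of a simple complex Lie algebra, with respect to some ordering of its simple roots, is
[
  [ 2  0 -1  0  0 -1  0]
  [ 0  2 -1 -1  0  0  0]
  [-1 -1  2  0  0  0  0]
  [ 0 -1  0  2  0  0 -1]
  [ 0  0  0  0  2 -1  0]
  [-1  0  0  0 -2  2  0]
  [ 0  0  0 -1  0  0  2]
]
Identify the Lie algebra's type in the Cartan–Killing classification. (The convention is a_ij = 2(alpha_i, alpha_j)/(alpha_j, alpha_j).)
The matrix has rank 7 with 2's on the diagonal. Reading the off-diagonal entries as Dynkin edges (a single edge where a_ij = a_ji = -1; a double or triple edge where a_ij * a_ji = 2 or 3), the diagram is a chain of 7 nodes with a double edge at one end; the terminal node there is the unique short simple root (B_7). One simple-root ordering that puts it in standard form is (alpha_7, alpha_4, alpha_2, alpha_3, alpha_1, alpha_6, alpha_5). So the algebra is type B_7, i.e. so(15).

B7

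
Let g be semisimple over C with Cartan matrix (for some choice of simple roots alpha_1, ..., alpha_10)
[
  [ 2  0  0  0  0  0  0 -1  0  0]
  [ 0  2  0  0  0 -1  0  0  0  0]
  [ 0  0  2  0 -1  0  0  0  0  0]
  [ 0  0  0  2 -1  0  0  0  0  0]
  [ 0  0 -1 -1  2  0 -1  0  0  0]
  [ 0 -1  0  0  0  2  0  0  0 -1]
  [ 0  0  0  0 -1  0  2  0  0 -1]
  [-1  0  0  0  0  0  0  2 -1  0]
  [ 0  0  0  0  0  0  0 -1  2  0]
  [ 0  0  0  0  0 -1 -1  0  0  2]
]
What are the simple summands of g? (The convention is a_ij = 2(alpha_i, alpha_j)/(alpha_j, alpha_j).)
A_3 (sl(4)) ⊕ D_7 (so(14))

The diagram associated to this matrix has two connected components: the simple roots {alpha_1, alpha_8, alpha_9} form a chain of 3 nodes with single edges (A_3), and {alpha_2, alpha_3, alpha_4, alpha_5, alpha_6, alpha_7, alpha_10} form a chain of 5 nodes with a fork of two nodes at one end (D_7). A semisimple Lie algebra decomposes uniquely as the direct sum of simple ideals, one per connected component of its Dynkin diagram, so g ≅ A_3 ⊕ D_7 (dimension 15 + 91 = 106).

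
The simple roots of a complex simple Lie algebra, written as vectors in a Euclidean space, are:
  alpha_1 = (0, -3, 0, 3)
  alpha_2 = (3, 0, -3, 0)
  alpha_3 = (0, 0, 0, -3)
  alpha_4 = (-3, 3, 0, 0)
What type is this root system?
Compute the Cartan integers a_ij = 2(alpha_i, alpha_j)/(alpha_j, alpha_j); the resulting 4x4 Cartan matrix is
[[2, 0, -2, -1], [0, 2, 0, -1], [-1, 0, 2, 0], [-1, -1, 0, 2]].
The roots have two lengths (squared-length ratio 2:1); the short ones are alpha_{3}. The associated Dynkin diagram is a chain of 4 nodes with a double edge at one end; the terminal node there is the unique short simple root (B_4), so the type is B_4 (the algebra so(9)).

B_4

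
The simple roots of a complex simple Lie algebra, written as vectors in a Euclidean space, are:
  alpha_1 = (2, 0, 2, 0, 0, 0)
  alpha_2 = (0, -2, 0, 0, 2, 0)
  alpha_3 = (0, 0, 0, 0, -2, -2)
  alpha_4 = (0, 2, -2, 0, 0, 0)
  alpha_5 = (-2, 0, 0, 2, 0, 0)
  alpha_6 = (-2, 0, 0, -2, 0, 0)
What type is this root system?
D_6

Compute the Cartan integers a_ij = 2(alpha_i, alpha_j)/(alpha_j, alpha_j); the resulting 6x6 Cartan matrix is
[[2, 0, 0, -1, -1, -1], [0, 2, -1, -1, 0, 0], [0, -1, 2, 0, 0, 0], [-1, -1, 0, 2, 0, 0], [-1, 0, 0, 0, 2, 0], [-1, 0, 0, 0, 0, 2]].
All simple roots have the same length, so the diagram is simply laced. The associated Dynkin diagram is a chain of 4 nodes with a fork of two nodes at one end (D_6), so the type is D_6 (the algebra so(12)).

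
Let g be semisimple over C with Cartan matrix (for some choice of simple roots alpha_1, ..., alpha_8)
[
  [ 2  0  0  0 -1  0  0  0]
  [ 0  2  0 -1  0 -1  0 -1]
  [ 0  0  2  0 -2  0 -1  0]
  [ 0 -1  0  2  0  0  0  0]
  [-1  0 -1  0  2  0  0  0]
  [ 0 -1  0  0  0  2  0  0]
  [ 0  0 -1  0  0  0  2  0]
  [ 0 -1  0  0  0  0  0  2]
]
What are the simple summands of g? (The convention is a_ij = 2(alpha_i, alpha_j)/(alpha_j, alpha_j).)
The diagram associated to this matrix has two connected components: the simple roots {alpha_2, alpha_4, alpha_6, alpha_8} form a chain of 2 nodes with a fork of two nodes at one end (D_4), and {alpha_1, alpha_3, alpha_5, alpha_7} form a chain of 4 nodes with a double edge between the middle two (F_4). A semisimple Lie algebra decomposes uniquely as the direct sum of simple ideals, one per connected component of its Dynkin diagram, so g ≅ D_4 ⊕ F_4 (dimension 28 + 52 = 80).

D_4 ⊕ F_4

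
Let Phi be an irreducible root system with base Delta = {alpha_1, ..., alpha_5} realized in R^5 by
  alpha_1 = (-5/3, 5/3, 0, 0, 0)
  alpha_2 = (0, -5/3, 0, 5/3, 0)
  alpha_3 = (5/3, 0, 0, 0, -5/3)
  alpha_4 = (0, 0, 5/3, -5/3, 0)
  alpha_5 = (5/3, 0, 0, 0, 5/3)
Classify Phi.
Compute the Cartan integers a_ij = 2(alpha_i, alpha_j)/(alpha_j, alpha_j); the resulting 5x5 Cartan matrix is
[[2, -1, -1, 0, -1], [-1, 2, 0, -1, 0], [-1, 0, 2, 0, 0], [0, -1, 0, 2, 0], [-1, 0, 0, 0, 2]].
All simple roots have the same length, so the diagram is simply laced. The associated Dynkin diagram is a chain of 3 nodes with a fork of two nodes at one end (D_5), so the type is D_5 (the algebra so(10)).

type D_5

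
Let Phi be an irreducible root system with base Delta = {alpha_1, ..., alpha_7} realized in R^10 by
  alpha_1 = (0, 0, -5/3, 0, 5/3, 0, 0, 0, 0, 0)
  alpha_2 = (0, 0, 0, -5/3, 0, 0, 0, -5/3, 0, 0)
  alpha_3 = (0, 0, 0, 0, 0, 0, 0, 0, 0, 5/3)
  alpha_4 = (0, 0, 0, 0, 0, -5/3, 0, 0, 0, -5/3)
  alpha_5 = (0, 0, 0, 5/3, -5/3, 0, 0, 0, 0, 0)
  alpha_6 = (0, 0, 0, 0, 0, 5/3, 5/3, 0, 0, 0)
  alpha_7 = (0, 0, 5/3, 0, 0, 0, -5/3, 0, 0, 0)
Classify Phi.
Compute the Cartan integers a_ij = 2(alpha_i, alpha_j)/(alpha_j, alpha_j); the resulting 7x7 Cartan matrix is
[[2, 0, 0, 0, -1, 0, -1], [0, 2, 0, 0, -1, 0, 0], [0, 0, 2, -1, 0, 0, 0], [0, 0, -2, 2, 0, -1, 0], [-1, -1, 0, 0, 2, 0, 0], [0, 0, 0, -1, 0, 2, -1], [-1, 0, 0, 0, 0, -1, 2]].
The roots have two lengths (squared-length ratio 2:1); the short ones are alpha_{3}. The associated Dynkin diagram is a chain of 7 nodes with a double edge at one end; the terminal node there is the unique short simple root (B_7), so the type is B_7 (the algebra so(15)).

B7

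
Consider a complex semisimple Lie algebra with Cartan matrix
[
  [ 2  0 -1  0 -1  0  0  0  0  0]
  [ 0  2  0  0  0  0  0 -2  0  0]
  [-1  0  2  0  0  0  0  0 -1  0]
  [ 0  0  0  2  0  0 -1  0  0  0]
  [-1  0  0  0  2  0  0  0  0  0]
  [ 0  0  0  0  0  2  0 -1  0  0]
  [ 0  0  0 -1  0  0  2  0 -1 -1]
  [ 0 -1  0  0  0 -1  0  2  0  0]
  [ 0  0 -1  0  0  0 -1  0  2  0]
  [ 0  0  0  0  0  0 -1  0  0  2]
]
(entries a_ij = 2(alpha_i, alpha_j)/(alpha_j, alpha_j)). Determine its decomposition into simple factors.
C_3 + D_7

The diagram associated to this matrix has two connected components: the simple roots {alpha_2, alpha_6, alpha_8} form a chain of 3 nodes with a double edge at one end; the terminal node there is the unique long simple root (C_3), and {alpha_1, alpha_3, alpha_4, alpha_5, alpha_7, alpha_9, alpha_10} form a chain of 5 nodes with a fork of two nodes at one end (D_7). A semisimple Lie algebra decomposes uniquely as the direct sum of simple ideals, one per connected component of its Dynkin diagram, so g ≅ C_3 ⊕ D_7 (dimension 21 + 91 = 112).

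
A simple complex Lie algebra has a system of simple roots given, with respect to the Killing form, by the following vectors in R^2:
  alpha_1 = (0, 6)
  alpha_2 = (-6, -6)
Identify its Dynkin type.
type B_2

Compute the Cartan integers a_ij = 2(alpha_i, alpha_j)/(alpha_j, alpha_j); the resulting 2x2 Cartan matrix is
[[2, -1], [-2, 2]].
The roots have two lengths (squared-length ratio 2:1); the short ones are alpha_{1}. The associated Dynkin diagram is a chain of 2 nodes with a double edge at one end; the terminal node there is the unique short simple root (B_2), so the type is B_2 (the algebra so(5)).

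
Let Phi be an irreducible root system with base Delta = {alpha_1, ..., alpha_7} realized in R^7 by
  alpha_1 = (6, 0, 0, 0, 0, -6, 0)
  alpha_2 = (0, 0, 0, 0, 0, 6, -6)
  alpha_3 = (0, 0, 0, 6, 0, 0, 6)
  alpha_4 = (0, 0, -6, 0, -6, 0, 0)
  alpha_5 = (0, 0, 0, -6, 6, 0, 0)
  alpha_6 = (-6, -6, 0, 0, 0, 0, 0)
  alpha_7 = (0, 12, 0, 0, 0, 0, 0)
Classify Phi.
Compute the Cartan integers a_ij = 2(alpha_i, alpha_j)/(alpha_j, alpha_j); the resulting 7x7 Cartan matrix is
[[2, -1, 0, 0, 0, -1, 0], [-1, 2, -1, 0, 0, 0, 0], [0, -1, 2, 0, -1, 0, 0], [0, 0, 0, 2, -1, 0, 0], [0, 0, -1, -1, 2, 0, 0], [-1, 0, 0, 0, 0, 2, -1], [0, 0, 0, 0, 0, -2, 2]].
The roots have two lengths (squared-length ratio 2:1); the short ones are alpha_{1,2,3,4,5,6}. The associated Dynkin diagram is a chain of 7 nodes with a double edge at one end; the terminal node there is the unique long simple root (C_7), so the type is C_7 (the algebra sp(14)).

C_7 (sp(14))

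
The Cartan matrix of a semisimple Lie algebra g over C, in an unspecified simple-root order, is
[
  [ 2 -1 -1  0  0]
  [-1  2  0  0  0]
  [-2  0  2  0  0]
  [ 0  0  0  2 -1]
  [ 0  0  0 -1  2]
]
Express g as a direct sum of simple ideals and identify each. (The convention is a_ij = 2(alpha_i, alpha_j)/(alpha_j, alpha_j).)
A2 ⊕ C3

The diagram associated to this matrix has two connected components: the simple roots {alpha_4, alpha_5} form a chain of 2 nodes with single edges (A_2), and {alpha_1, alpha_2, alpha_3} form a chain of 3 nodes with a double edge at one end; the terminal node there is the unique long simple root (C_3). A semisimple Lie algebra decomposes uniquely as the direct sum of simple ideals, one per connected component of its Dynkin diagram, so g ≅ A_2 ⊕ C_3 (dimension 8 + 21 = 29).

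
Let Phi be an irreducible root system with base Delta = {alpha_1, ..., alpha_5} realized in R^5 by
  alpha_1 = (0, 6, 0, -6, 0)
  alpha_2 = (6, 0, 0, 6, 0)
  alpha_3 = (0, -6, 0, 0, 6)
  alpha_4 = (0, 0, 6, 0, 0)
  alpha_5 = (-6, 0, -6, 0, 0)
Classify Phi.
Compute the Cartan integers a_ij = 2(alpha_i, alpha_j)/(alpha_j, alpha_j); the resulting 5x5 Cartan matrix is
[[2, -1, -1, 0, 0], [-1, 2, 0, 0, -1], [-1, 0, 2, 0, 0], [0, 0, 0, 2, -1], [0, -1, 0, -2, 2]].
The roots have two lengths (squared-length ratio 2:1); the short ones are alpha_{4}. The associated Dynkin diagram is a chain of 5 nodes with a double edge at one end; the terminal node there is the unique short simple root (B_5), so the type is B_5 (the algebra so(11)).

B_5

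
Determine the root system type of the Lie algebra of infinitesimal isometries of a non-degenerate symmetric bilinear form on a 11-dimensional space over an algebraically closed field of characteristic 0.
This is so(11) with 11 odd, which has dimension 11(11-1)/2 = 55 and rank (11-1)/2 = 5. In the classification of classical Lie algebras, the orthogonal algebra so(2n+1) in an odd number of variables has type B_n; here n = 5, so the Dynkin diagram is a chain of 5 nodes with a double edge at one end; the terminal node there is the unique short simple root (B_5). Hence the type is B_5.

type B_5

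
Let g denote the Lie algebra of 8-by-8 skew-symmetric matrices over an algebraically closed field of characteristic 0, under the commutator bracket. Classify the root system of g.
This is so(8) with 8 even, which has dimension 8(8-1)/2 = 28 and rank 8/2 = 4. In the classification of classical Lie algebras, the orthogonal algebra so(2n) in an even number of variables has type D_n; here n = 4, so the Dynkin diagram is a chain of 2 nodes with a fork of two nodes at one end (D_4). Hence the type is D_4.

D_4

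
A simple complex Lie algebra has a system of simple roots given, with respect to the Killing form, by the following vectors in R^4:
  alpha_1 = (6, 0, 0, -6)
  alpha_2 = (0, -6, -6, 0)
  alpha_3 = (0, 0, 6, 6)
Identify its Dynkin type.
Compute the Cartan integers a_ij = 2(alpha_i, alpha_j)/(alpha_j, alpha_j); the resulting 3x3 Cartan matrix is
[[2, 0, -1], [0, 2, -1], [-1, -1, 2]].
All simple roots have the same length, so the diagram is simply laced. The associated Dynkin diagram is a chain of 3 nodes with single edges (A_3), so the type is A_3 (the algebra sl(4)).

type A_3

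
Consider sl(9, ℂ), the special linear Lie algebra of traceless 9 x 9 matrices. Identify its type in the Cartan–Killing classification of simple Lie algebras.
This is sl(9), which has dimension 9^2 - 1 = 80 and rank 9 - 1 = 8 (a Cartan subalgebra is the diagonal traceless matrices). In the classification of classical Lie algebras, the special linear algebra sl(n+1) has type A_n; here n = 8, so the Dynkin diagram is a chain of 8 nodes with single edges (A_8). Hence the type is A_8.

type A_8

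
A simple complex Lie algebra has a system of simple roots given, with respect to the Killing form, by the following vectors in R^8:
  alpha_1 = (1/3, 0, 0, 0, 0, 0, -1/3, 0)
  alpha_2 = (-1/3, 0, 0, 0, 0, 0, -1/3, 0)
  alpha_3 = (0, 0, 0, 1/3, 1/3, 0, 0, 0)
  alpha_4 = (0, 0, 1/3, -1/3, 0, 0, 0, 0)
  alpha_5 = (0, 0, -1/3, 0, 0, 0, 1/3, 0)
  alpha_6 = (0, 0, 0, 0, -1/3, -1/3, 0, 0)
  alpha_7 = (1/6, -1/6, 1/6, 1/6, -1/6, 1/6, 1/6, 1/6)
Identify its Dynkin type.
Compute the Cartan integers a_ij = 2(alpha_i, alpha_j)/(alpha_j, alpha_j); the resulting 7x7 Cartan matrix is
[[2, 0, 0, 0, -1, 0, 0], [0, 2, 0, 0, -1, 0, -1], [0, 0, 2, -1, 0, -1, 0], [0, 0, -1, 2, -1, 0, 0], [-1, -1, 0, -1, 2, 0, 0], [0, 0, -1, 0, 0, 2, 0], [0, -1, 0, 0, 0, 0, 2]].
All simple roots have the same length, so the diagram is simply laced. The associated Dynkin diagram is a chain of 6 nodes with one extra node attached to the third node from one end (E_7), so the type is E_7.

E_7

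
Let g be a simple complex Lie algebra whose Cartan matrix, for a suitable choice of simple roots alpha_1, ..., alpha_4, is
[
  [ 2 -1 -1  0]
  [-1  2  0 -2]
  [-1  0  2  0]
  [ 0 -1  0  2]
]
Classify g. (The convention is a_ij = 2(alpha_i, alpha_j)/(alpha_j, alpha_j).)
The matrix has rank 4 with 2's on the diagonal. Reading the off-diagonal entries as Dynkin edges (a single edge where a_ij = a_ji = -1; a double or triple edge where a_ij * a_ji = 2 or 3), the diagram is a chain of 4 nodes with a double edge at one end; the terminal node there is the unique short simple root (B_4). One simple-root ordering that puts it in standard form is (alpha_3, alpha_1, alpha_2, alpha_4). So the algebra is type B_4, i.e. so(9).

type B_4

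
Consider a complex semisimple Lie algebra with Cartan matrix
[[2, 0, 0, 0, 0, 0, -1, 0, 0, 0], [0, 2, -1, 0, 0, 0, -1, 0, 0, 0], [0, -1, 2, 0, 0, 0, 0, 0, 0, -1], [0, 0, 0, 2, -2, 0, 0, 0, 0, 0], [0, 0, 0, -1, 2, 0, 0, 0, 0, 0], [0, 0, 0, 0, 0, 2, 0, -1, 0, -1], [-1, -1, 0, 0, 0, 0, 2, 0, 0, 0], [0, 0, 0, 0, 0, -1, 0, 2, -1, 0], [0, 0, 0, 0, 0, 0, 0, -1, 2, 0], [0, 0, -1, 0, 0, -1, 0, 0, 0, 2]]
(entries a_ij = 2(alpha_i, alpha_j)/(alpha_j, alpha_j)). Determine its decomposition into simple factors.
A_8 ⊕ B_2

The diagram associated to this matrix has two connected components: the simple roots {alpha_1, alpha_2, alpha_3, alpha_6, alpha_7, alpha_8, alpha_9, alpha_10} form a chain of 8 nodes with single edges (A_8), and {alpha_4, alpha_5} form a chain of 2 nodes with a double edge at one end; the terminal node there is the unique short simple root (B_2). A semisimple Lie algebra decomposes uniquely as the direct sum of simple ideals, one per connected component of its Dynkin diagram, so g ≅ A_8 ⊕ B_2 (dimension 80 + 10 = 90).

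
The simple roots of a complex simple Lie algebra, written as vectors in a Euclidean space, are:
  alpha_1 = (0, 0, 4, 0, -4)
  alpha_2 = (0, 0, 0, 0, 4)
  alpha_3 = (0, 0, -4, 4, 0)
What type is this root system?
B_3

Compute the Cartan integers a_ij = 2(alpha_i, alpha_j)/(alpha_j, alpha_j); the resulting 3x3 Cartan matrix is
[[2, -2, -1], [-1, 2, 0], [-1, 0, 2]].
The roots have two lengths (squared-length ratio 2:1); the short ones are alpha_{2}. The associated Dynkin diagram is a chain of 3 nodes with a double edge at one end; the terminal node there is the unique short simple root (B_3), so the type is B_3 (the algebra so(7)).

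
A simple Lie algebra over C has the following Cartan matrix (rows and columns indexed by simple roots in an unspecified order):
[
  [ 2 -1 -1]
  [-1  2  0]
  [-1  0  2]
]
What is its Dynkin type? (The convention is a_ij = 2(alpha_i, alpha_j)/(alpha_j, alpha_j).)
A_3 (sl(4))

The matrix has rank 3 with 2's on the diagonal. Reading the off-diagonal entries as Dynkin edges (a single edge where a_ij = a_ji = -1; a double or triple edge where a_ij * a_ji = 2 or 3), the diagram is a chain of 3 nodes with single edges (A_3). One simple-root ordering that puts it in standard form is (alpha_3, alpha_1, alpha_2). So the algebra is type A_3, i.e. sl(4).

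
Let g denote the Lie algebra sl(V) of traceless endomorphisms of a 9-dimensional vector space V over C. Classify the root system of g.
A8

This is sl(9), which has dimension 9^2 - 1 = 80 and rank 9 - 1 = 8 (a Cartan subalgebra is the diagonal traceless matrices). In the classification of classical Lie algebras, the special linear algebra sl(n+1) has type A_n; here n = 8, so the Dynkin diagram is a chain of 8 nodes with single edges (A_8). Hence the type is A_8.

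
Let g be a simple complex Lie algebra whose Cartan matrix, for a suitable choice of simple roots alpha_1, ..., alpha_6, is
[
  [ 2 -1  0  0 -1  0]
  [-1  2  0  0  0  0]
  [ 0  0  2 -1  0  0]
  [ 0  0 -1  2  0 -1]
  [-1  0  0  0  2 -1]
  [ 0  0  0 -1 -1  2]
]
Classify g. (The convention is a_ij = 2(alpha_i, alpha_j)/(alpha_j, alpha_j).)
A_6 (sl(7))

The matrix has rank 6 with 2's on the diagonal. Reading the off-diagonal entries as Dynkin edges (a single edge where a_ij = a_ji = -1; a double or triple edge where a_ij * a_ji = 2 or 3), the diagram is a chain of 6 nodes with single edges (A_6). One simple-root ordering that puts it in standard form is (alpha_2, alpha_1, alpha_5, alpha_6, alpha_4, alpha_3). So the algebra is type A_6, i.e. sl(7).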